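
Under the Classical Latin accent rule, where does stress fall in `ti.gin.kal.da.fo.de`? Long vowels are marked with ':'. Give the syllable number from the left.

Classical Latin: stress the penult if heavy (long vowel or closed), else the antepenult.
Weights: 4 da L, 5 fo L, 6 de L.
The penult (syllable 5, fo) is light, so stress falls on the antepenult (syllable 4, da).
Stress on syllable 4: ti.gin.kal.ˈda.fo.de.

4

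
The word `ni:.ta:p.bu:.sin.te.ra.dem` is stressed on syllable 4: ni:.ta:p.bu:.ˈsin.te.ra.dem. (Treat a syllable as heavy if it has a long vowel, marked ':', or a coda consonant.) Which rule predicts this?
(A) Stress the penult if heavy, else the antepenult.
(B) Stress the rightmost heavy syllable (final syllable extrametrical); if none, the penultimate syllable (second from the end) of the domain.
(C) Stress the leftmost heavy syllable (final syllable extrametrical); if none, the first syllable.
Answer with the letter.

Rule A → syllable 5 (observed: 4).
Rule B → syllable 4 ✓.
Rule C → syllable 1 (observed: 4).

B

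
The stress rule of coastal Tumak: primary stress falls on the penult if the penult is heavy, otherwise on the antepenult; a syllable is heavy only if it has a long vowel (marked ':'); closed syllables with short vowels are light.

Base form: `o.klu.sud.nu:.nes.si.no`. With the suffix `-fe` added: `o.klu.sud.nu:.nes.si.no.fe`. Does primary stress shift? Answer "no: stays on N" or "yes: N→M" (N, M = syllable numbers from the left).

yes: 5→6

Base `o.klu.sud.nu:.nes.si.no` (7 syllables):
  Weights: 5 nes L, 6 si L, 7 no L.
  The penult (syllable 6, si) is light, so stress falls on the antepenult (syllable 5, nes).
  → primary stress on syllable 5.
Suffixed `o.klu.sud.nu:.nes.si.no.fe` (8 syllables):
  Weights: 6 si L, 7 no L, 8 fe L.
  The penult (syllable 7, no) is light, so stress falls on the antepenult (syllable 6, si).
  → primary stress on syllable 6.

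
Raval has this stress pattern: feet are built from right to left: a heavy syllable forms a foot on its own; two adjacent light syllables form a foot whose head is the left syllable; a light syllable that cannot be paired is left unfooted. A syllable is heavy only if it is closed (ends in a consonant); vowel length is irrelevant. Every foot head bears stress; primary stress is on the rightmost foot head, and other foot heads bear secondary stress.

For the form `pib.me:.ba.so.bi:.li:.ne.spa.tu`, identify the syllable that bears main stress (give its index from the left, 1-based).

Weights: 1 pib H, 2 me: L, 3 ba L, 4 so L, 5 bi: L, 6 li: L, 7 ne L, 8 spa L, 9 tu L.
Parse right to left (heavy = foot alone; LL = one foot; stranded L unfooted): (ˈpib) (ˈme:.ba) (ˈso.bi:) (ˈli:.ne) (ˈspa.tu).
Foot heads: 1, 2, 4, 6, 8.
Primary stress on the rightmost head = syllable 8.
Primary stress: syllable 8 → pib.me:.ba.so.bi:.li:.ne.ˈspa.tu.

8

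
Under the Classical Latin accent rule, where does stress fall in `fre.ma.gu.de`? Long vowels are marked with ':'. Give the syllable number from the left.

Classical Latin: stress the penult if heavy (long vowel or closed), else the antepenult.
Weights: 2 ma L, 3 gu L, 4 de L.
The penult (syllable 3, gu) is light, so stress falls on the antepenult (syllable 2, ma).
Stress on syllable 2: fre.ˈma.gu.de.

2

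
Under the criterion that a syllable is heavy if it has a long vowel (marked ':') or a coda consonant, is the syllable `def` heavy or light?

`def`: short vowel, closed (coda /f/). Closed → heavy.

heavy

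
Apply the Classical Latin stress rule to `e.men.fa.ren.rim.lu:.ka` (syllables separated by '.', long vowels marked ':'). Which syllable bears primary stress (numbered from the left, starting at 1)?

6

Classical Latin: stress the penult if heavy (long vowel or closed), else the antepenult.
Weights: 5 rim H, 6 lu: H, 7 ka L.
The penult (syllable 6, lu:) is heavy, so it takes stress.
Stress on syllable 6: e.men.fa.ren.rim.ˈlu:.ka.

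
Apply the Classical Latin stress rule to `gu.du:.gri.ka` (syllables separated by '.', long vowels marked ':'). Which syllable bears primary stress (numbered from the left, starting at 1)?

Classical Latin: stress the penult if heavy (long vowel or closed), else the antepenult.
Weights: 2 du: H, 3 gri L, 4 ka L.
The penult (syllable 3, gri) is light, so stress falls on the antepenult (syllable 2, du:).
Stress on syllable 2: gu.ˈdu:.gri.ka.

2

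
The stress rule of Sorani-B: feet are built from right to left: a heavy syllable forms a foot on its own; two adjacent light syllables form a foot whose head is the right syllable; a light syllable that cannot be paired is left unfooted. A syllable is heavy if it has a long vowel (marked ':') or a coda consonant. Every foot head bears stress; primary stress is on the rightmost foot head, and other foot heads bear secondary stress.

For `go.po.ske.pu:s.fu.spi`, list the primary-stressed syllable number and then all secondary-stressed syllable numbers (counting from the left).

primary 6, secondary 3, 4

Weights: 1 go L, 2 po L, 3 ske L, 4 pu:s H, 5 fu L, 6 spi L.
Parse right to left (heavy = foot alone; LL = one foot; stranded L unfooted): go (po.ˈske) (ˈpu:s) (fu.ˈspi).
Foot heads: 3, 4, 6.
Primary stress on the rightmost head = syllable 6.
Secondary stress on 3, 4: go.po.ˌske.ˌpu:s.fu.ˈspi.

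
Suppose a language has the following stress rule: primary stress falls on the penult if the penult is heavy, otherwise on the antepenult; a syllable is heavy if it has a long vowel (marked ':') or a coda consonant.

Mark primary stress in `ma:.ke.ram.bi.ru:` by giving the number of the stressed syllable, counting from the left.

3

Weights: 3 ram H, 4 bi L, 5 ru: H.
The penult (syllable 4, bi) is light, so stress falls on the antepenult (syllable 3, ram).
Primary stress: syllable 3 → ma:.ke.ˈram.bi.ru:.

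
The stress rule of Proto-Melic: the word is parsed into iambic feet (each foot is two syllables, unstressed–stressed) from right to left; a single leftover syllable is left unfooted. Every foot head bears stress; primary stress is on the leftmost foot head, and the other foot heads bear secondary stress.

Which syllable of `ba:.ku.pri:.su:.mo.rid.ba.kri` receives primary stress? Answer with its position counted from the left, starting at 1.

2

Parse right to left into iambic (σˈσ) feet: (ba:.ˈku) (pri:.ˈsu:) (mo.ˈrid) (ba.ˈkri).
Foot heads (stressed positions): 2, 4, 6, 8.
End Rule Leftmost: primary stress on the leftmost head = syllable 2.
Primary stress: syllable 2 → ba:.ˈku.pri:.su:.mo.rid.ba.kri.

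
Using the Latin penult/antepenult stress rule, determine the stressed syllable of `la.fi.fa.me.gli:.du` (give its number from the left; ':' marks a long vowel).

5

Classical Latin: stress the penult if heavy (long vowel or closed), else the antepenult.
Weights: 4 me L, 5 gli: H, 6 du L.
The penult (syllable 5, gli:) is heavy, so it takes stress.
Stress on syllable 5: la.fi.fa.me.ˈgli:.du.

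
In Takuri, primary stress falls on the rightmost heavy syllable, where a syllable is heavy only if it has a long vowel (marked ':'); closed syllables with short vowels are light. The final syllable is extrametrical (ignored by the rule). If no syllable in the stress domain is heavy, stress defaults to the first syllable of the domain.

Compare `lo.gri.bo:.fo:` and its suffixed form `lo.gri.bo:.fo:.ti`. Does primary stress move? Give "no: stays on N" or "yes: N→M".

yes: 3→4

Base `lo.gri.bo:.fo:` (4 syllables):
  The final syllable (4, fo:) is extrametrical; the stress domain is syllables 1–3.
  Weights: 1 lo L, 2 gri L, 3 bo: H.
  Heavy syllables in the domain: 3. The rightmost is syllable 3 (bo:).
  → primary stress on syllable 3.
Suffixed `lo.gri.bo:.fo:.ti` (5 syllables):
  The final syllable (5, ti) is extrametrical; the stress domain is syllables 1–4.
  Weights: 1 lo L, 2 gri L, 3 bo: H, 4 fo: H.
  Heavy syllables in the domain: 3, 4. The rightmost is syllable 4 (fo:).
  → primary stress on syllable 4.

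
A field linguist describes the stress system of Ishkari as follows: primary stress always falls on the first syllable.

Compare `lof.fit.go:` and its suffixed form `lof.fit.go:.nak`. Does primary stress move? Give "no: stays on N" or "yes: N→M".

Base `lof.fit.go:` (3 syllables):
  The word has 3 syllables; the first syllable is syllable 1 (lof).
  → primary stress on syllable 1.
Suffixed `lof.fit.go:.nak` (4 syllables):
  The word has 4 syllables; the first syllable is syllable 1 (lof).
  → primary stress on syllable 1.

no: stays on 1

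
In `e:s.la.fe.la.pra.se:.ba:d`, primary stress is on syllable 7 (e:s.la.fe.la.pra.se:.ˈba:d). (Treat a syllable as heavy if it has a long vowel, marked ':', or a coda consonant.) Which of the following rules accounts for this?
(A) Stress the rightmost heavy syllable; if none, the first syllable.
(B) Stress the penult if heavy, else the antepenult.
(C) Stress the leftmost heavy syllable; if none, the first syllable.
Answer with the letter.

A

Rule A → syllable 7 ✓.
Rule B → syllable 6 (observed: 7).
Rule C → syllable 1 (observed: 7).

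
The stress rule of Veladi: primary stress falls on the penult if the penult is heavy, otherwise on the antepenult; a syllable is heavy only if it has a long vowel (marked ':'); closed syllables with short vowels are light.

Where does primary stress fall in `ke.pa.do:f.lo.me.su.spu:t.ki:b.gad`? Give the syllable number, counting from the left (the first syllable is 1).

Weights: 7 spu:t H, 8 ki:b H, 9 gad L.
The penult (syllable 8, ki:b) is heavy, so it takes stress.
Primary stress: syllable 8 → ke.pa.do:f.lo.me.su.spu:t.ˈki:b.gad.

8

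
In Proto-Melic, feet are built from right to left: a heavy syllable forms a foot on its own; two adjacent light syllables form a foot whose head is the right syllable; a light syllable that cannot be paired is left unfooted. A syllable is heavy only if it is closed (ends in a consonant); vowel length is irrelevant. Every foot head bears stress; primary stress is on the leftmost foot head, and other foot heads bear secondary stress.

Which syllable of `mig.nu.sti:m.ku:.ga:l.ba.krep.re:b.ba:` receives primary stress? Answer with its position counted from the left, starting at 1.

Weights: 1 mig H, 2 nu L, 3 sti:m H, 4 ku: L, 5 ga:l H, 6 ba L, 7 krep H, 8 re:b H, 9 ba: L.
Parse right to left (heavy = foot alone; LL = one foot; stranded L unfooted): (ˈmig) nu (ˈsti:m) ku: (ˈga:l) ba (ˈkrep) (ˈre:b) ba:.
Foot heads: 1, 3, 5, 7, 8.
Primary stress on the leftmost head = syllable 1.
Primary stress: syllable 1 → ˈmig.nu.sti:m.ku:.ga:l.ba.krep.re:b.ba:.

1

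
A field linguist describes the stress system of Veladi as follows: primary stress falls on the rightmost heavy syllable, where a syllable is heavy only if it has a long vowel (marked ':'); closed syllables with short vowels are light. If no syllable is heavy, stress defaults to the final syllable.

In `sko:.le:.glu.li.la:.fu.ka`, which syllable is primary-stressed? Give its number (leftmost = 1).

Weights: 1 sko: H, 2 le: H, 3 glu L, 4 li L, 5 la: H, 6 fu L, 7 ka L.
Heavy syllables in the domain: 1, 2, 5. The rightmost is syllable 5 (la:).
Primary stress: syllable 5 → sko:.le:.glu.li.ˈla:.fu.ka.

5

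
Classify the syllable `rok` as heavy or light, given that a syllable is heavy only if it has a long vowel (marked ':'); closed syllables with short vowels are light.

light

`rok`: short vowel, closed (coda /k/). Short vowel → light.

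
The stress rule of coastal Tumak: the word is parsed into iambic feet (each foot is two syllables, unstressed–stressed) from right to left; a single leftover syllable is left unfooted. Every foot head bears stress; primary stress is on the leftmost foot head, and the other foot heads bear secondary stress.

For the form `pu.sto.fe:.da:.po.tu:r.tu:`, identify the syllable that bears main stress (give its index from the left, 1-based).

3

Parse right to left into iambic (σˈσ) feet: pu (sto.ˈfe:) (da:.ˈpo) (tu:r.ˈtu:). Syllable 1 is left unfooted.
Foot heads (stressed positions): 3, 5, 7.
End Rule Leftmost: primary stress on the leftmost head = syllable 3.
Primary stress: syllable 3 → pu.sto.ˈfe:.da:.po.tu:r.tu:.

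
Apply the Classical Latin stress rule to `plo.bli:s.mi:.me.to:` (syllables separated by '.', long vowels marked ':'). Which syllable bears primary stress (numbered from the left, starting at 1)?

Classical Latin: stress the penult if heavy (long vowel or closed), else the antepenult.
Weights: 3 mi: H, 4 me L, 5 to: H.
The penult (syllable 4, me) is light, so stress falls on the antepenult (syllable 3, mi:).
Stress on syllable 3: plo.bli:s.ˈmi:.me.to:.

3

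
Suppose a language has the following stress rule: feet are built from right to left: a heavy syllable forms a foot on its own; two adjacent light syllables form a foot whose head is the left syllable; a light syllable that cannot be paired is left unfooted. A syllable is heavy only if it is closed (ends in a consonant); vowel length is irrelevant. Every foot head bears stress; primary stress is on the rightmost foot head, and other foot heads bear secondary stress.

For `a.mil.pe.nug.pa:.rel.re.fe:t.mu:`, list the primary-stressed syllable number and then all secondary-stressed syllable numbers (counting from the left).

primary 8, secondary 2, 4, 6

Weights: 1 a L, 2 mil H, 3 pe L, 4 nug H, 5 pa: L, 6 rel H, 7 re L, 8 fe:t H, 9 mu: L.
Parse right to left (heavy = foot alone; LL = one foot; stranded L unfooted): a (ˈmil) pe (ˈnug) pa: (ˈrel) re (ˈfe:t) mu:.
Foot heads: 2, 4, 6, 8.
Primary stress on the rightmost head = syllable 8.
Secondary stress on 2, 4, 6: a.ˌmil.pe.ˌnug.pa:.ˌrel.re.ˈfe:t.mu:.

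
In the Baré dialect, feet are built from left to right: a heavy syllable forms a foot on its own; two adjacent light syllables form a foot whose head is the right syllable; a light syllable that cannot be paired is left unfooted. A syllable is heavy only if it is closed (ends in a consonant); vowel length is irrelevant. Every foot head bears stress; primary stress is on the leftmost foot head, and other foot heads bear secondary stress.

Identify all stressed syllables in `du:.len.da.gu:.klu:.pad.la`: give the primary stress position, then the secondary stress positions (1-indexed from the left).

Weights: 1 du: L, 2 len H, 3 da L, 4 gu: L, 5 klu: L, 6 pad H, 7 la L.
Parse left to right (heavy = foot alone; LL = one foot; stranded L unfooted): du: (ˈlen) (da.ˈgu:) klu: (ˈpad) la.
Foot heads: 2, 4, 6.
Primary stress on the leftmost head = syllable 2.
Secondary stress on 4, 6: du:.ˈlen.da.ˌgu:.klu:.ˌpad.la.

primary 2, secondary 4, 6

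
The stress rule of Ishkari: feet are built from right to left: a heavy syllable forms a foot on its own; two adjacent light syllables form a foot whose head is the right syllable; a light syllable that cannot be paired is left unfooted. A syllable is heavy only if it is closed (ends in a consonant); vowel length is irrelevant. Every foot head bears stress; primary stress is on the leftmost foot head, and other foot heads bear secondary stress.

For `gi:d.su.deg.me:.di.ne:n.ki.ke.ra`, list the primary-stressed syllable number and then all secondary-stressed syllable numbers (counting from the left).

primary 1, secondary 3, 5, 6, 9

Weights: 1 gi:d H, 2 su L, 3 deg H, 4 me: L, 5 di L, 6 ne:n H, 7 ki L, 8 ke L, 9 ra L.
Parse right to left (heavy = foot alone; LL = one foot; stranded L unfooted): (ˈgi:d) su (ˈdeg) (me:.ˈdi) (ˈne:n) ki (ke.ˈra).
Foot heads: 1, 3, 5, 6, 9.
Primary stress on the leftmost head = syllable 1.
Secondary stress on 3, 5, 6, 9: ˈgi:d.su.ˌdeg.me:.ˌdi.ˌne:n.ki.ke.ˌra.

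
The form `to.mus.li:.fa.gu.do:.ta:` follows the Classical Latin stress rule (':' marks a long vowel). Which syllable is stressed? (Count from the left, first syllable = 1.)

Classical Latin: stress the penult if heavy (long vowel or closed), else the antepenult.
Weights: 5 gu L, 6 do: H, 7 ta: H.
The penult (syllable 6, do:) is heavy, so it takes stress.
Stress on syllable 6: to.mus.li:.fa.gu.ˈdo:.ta:.

6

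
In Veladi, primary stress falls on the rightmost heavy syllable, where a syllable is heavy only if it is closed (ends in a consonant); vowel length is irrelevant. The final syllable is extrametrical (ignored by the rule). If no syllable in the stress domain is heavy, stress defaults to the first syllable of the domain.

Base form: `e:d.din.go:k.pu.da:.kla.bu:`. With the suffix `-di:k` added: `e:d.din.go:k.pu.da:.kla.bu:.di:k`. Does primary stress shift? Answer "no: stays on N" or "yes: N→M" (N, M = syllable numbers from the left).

Base `e:d.din.go:k.pu.da:.kla.bu:` (7 syllables):
  The final syllable (7, bu:) is extrametrical; the stress domain is syllables 1–6.
  Weights: 1 e:d H, 2 din H, 3 go:k H, 4 pu L, 5 da: L, 6 kla L.
  Heavy syllables in the domain: 1, 2, 3. The rightmost is syllable 3 (go:k).
  → primary stress on syllable 3.
Suffixed `e:d.din.go:k.pu.da:.kla.bu:.di:k` (8 syllables):
  The final syllable (8, di:k) is extrametrical; the stress domain is syllables 1–7.
  Weights: 1 e:d H, 2 din H, 3 go:k H, 4 pu L, 5 da: L, 6 kla L, 7 bu: L.
  Heavy syllables in the domain: 1, 2, 3. The rightmost is syllable 3 (go:k).
  → primary stress on syllable 3.

no: stays on 3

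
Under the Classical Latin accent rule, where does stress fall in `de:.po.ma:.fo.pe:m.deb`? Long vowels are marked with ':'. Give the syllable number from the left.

5

Classical Latin: stress the penult if heavy (long vowel or closed), else the antepenult.
Weights: 4 fo L, 5 pe:m H, 6 deb H.
The penult (syllable 5, pe:m) is heavy, so it takes stress.
Stress on syllable 5: de:.po.ma:.fo.ˈpe:m.deb.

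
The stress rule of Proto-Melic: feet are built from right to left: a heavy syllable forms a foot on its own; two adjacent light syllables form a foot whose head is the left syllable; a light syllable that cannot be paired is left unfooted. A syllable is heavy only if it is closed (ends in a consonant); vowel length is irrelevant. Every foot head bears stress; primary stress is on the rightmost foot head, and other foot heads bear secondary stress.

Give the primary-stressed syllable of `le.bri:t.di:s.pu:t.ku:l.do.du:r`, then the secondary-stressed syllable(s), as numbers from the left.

Weights: 1 le L, 2 bri:t H, 3 di:s H, 4 pu:t H, 5 ku:l H, 6 do L, 7 du:r H.
Parse right to left (heavy = foot alone; LL = one foot; stranded L unfooted): le (ˈbri:t) (ˈdi:s) (ˈpu:t) (ˈku:l) do (ˈdu:r).
Foot heads: 2, 3, 4, 5, 7.
Primary stress on the rightmost head = syllable 7.
Secondary stress on 2, 3, 4, 5: le.ˌbri:t.ˌdi:s.ˌpu:t.ˌku:l.do.ˈdu:r.

primary 7, secondary 2, 3, 4, 5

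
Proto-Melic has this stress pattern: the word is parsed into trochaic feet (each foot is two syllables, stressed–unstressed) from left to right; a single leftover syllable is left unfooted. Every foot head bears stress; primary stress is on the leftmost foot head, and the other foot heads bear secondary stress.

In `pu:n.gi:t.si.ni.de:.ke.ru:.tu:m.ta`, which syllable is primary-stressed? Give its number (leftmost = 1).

1

Parse left to right into trochaic (ˈσσ) feet: (ˈpu:n.gi:t) (ˈsi.ni) (ˈde:.ke) (ˈru:.tu:m) ta. Syllable 9 is left unfooted.
Foot heads (stressed positions): 1, 3, 5, 7.
End Rule Leftmost: primary stress on the leftmost head = syllable 1.
Primary stress: syllable 1 → ˈpu:n.gi:t.si.ni.de:.ke.ru:.tu:m.ta.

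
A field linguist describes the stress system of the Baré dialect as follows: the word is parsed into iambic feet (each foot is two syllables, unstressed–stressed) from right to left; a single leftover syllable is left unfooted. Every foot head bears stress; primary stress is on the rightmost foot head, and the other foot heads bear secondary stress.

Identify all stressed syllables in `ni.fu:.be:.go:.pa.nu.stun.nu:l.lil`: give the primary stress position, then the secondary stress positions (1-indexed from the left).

Parse right to left into iambic (σˈσ) feet: ni (fu:.ˈbe:) (go:.ˈpa) (nu.ˈstun) (nu:l.ˈlil). Syllable 1 is left unfooted.
Foot heads (stressed positions): 3, 5, 7, 9.
End Rule Rightmost: primary stress on the rightmost head = syllable 9.
Secondary stress on 3, 5, 7: ni.fu:.ˌbe:.go:.ˌpa.nu.ˌstun.nu:l.ˈlil.

primary 9, secondary 3, 5, 7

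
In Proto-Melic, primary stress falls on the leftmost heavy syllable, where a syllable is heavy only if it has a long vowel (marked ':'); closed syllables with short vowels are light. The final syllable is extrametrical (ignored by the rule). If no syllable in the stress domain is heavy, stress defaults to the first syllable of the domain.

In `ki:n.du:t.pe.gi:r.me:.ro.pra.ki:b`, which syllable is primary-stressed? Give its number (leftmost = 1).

The final syllable (8, ki:b) is extrametrical; the stress domain is syllables 1–7.
Weights: 1 ki:n H, 2 du:t H, 3 pe L, 4 gi:r H, 5 me: H, 6 ro L, 7 pra L.
Heavy syllables in the domain: 1, 2, 4, 5. The leftmost is syllable 1 (ki:n).
Primary stress: syllable 1 → ˈki:n.du:t.pe.gi:r.me:.ro.pra.ki:b.

1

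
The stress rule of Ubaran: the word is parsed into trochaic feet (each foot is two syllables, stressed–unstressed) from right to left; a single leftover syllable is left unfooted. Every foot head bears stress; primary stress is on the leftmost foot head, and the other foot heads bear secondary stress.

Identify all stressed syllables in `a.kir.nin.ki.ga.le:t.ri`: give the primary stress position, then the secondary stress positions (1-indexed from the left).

Parse right to left into trochaic (ˈσσ) feet: a (ˈkir.nin) (ˈki.ga) (ˈle:t.ri). Syllable 1 is left unfooted.
Foot heads (stressed positions): 2, 4, 6.
End Rule Leftmost: primary stress on the leftmost head = syllable 2.
Secondary stress on 4, 6: a.ˈkir.nin.ˌki.ga.ˌle:t.ri.

primary 2, secondary 4, 6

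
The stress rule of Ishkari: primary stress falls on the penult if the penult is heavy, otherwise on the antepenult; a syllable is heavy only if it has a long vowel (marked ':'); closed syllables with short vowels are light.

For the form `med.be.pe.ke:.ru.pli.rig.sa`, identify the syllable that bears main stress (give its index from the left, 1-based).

Weights: 6 pli L, 7 rig L, 8 sa L.
The penult (syllable 7, rig) is light, so stress falls on the antepenult (syllable 6, pli).
Primary stress: syllable 6 → med.be.pe.ke:.ru.ˈpli.rig.sa.

6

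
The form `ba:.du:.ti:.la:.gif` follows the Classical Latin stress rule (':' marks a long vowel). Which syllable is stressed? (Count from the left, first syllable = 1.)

4

Classical Latin: stress the penult if heavy (long vowel or closed), else the antepenult.
Weights: 3 ti: H, 4 la: H, 5 gif H.
The penult (syllable 4, la:) is heavy, so it takes stress.
Stress on syllable 4: ba:.du:.ti:.ˈla:.gif.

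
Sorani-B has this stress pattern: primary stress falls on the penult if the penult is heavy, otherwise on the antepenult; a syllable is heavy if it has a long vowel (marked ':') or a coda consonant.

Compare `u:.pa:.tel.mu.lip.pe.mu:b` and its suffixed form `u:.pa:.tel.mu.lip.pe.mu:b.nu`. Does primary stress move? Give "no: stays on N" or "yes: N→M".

Base `u:.pa:.tel.mu.lip.pe.mu:b` (7 syllables):
  Weights: 5 lip H, 6 pe L, 7 mu:b H.
  The penult (syllable 6, pe) is light, so stress falls on the antepenult (syllable 5, lip).
  → primary stress on syllable 5.
Suffixed `u:.pa:.tel.mu.lip.pe.mu:b.nu` (8 syllables):
  Weights: 6 pe L, 7 mu:b H, 8 nu L.
  The penult (syllable 7, mu:b) is heavy, so it takes stress.
  → primary stress on syllable 7.

yes: 5→7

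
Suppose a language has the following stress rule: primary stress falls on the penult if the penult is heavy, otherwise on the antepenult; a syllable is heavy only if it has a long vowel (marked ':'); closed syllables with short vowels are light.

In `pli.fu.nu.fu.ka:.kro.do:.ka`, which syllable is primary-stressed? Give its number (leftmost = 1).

7

Weights: 6 kro L, 7 do: H, 8 ka L.
The penult (syllable 7, do:) is heavy, so it takes stress.
Primary stress: syllable 7 → pli.fu.nu.fu.ka:.kro.ˈdo:.ka.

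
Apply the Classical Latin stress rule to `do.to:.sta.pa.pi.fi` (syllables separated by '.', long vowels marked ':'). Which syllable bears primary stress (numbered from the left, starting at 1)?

Classical Latin: stress the penult if heavy (long vowel or closed), else the antepenult.
Weights: 4 pa L, 5 pi L, 6 fi L.
The penult (syllable 5, pi) is light, so stress falls on the antepenult (syllable 4, pa).
Stress on syllable 4: do.to:.sta.ˈpa.pi.fi.

4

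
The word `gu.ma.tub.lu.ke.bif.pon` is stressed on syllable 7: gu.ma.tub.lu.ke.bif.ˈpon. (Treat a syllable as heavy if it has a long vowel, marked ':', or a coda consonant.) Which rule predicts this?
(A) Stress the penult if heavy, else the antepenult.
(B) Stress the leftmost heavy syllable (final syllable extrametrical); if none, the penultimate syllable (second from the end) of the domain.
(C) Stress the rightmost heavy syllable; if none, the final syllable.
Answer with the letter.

C

Rule A → syllable 6 (observed: 7).
Rule B → syllable 3 (observed: 7).
Rule C → syllable 7 ✓.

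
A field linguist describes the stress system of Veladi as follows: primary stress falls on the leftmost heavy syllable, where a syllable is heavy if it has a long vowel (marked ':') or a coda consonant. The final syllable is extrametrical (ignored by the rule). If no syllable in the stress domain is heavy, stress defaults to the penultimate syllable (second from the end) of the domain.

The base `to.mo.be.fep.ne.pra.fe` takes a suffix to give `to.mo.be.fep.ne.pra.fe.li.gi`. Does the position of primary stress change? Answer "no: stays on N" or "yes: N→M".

Base `to.mo.be.fep.ne.pra.fe` (7 syllables):
  The final syllable (7, fe) is extrametrical; the stress domain is syllables 1–6.
  Weights: 1 to L, 2 mo L, 3 be L, 4 fep H, 5 ne L, 6 pra L.
  Heavy syllables in the domain: 4. The leftmost is syllable 4 (fep).
  → primary stress on syllable 4.
Suffixed `to.mo.be.fep.ne.pra.fe.li.gi` (9 syllables):
  The final syllable (9, gi) is extrametrical; the stress domain is syllables 1–8.
  Weights: 1 to L, 2 mo L, 3 be L, 4 fep H, 5 ne L, 6 pra L, 7 fe L, 8 li L.
  Heavy syllables in the domain: 4. The leftmost is syllable 4 (fep).
  → primary stress on syllable 4.

no: stays on 4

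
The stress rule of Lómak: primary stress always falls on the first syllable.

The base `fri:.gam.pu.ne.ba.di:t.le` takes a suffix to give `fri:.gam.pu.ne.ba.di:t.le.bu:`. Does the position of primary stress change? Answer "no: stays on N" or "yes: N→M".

no: stays on 1

Base `fri:.gam.pu.ne.ba.di:t.le` (7 syllables):
  The word has 7 syllables; the first syllable is syllable 1 (fri:).
  → primary stress on syllable 1.
Suffixed `fri:.gam.pu.ne.ba.di:t.le.bu:` (8 syllables):
  The word has 8 syllables; the first syllable is syllable 1 (fri:).
  → primary stress on syllable 1.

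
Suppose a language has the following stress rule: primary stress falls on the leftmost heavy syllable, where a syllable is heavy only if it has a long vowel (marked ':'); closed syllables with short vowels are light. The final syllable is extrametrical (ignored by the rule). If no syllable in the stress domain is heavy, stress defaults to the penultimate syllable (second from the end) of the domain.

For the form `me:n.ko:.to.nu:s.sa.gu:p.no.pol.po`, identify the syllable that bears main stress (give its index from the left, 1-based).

The final syllable (9, po) is extrametrical; the stress domain is syllables 1–8.
Weights: 1 me:n H, 2 ko: H, 3 to L, 4 nu:s H, 5 sa L, 6 gu:p H, 7 no L, 8 pol L.
Heavy syllables in the domain: 1, 2, 4, 6. The leftmost is syllable 1 (me:n).
Primary stress: syllable 1 → ˈme:n.ko:.to.nu:s.sa.gu:p.no.pol.po.

1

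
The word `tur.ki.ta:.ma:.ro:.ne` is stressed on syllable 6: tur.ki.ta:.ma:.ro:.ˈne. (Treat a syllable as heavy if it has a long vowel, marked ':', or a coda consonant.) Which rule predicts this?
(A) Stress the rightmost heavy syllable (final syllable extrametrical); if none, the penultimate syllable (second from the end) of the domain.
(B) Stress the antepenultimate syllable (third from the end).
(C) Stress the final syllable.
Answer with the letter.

C

Rule A → syllable 5 (observed: 6).
Rule B → syllable 4 (observed: 6).
Rule C → syllable 6 ✓.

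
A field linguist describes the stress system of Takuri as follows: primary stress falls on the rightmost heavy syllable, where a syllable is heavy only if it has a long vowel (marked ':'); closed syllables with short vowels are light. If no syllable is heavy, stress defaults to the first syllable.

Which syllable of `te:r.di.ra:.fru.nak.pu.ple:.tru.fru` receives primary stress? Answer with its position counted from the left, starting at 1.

7

Weights: 1 te:r H, 2 di L, 3 ra: H, 4 fru L, 5 nak L, 6 pu L, 7 ple: H, 8 tru L, 9 fru L.
Heavy syllables in the domain: 1, 3, 7. The rightmost is syllable 7 (ple:).
Primary stress: syllable 7 → te:r.di.ra:.fru.nak.pu.ˈple:.tru.fru.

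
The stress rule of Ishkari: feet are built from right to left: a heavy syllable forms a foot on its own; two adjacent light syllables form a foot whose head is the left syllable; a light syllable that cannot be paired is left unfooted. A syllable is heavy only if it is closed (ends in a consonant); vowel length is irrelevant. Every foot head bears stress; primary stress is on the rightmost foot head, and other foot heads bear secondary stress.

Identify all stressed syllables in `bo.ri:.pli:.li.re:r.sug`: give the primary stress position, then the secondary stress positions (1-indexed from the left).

Weights: 1 bo L, 2 ri: L, 3 pli: L, 4 li L, 5 re:r H, 6 sug H.
Parse right to left (heavy = foot alone; LL = one foot; stranded L unfooted): (ˈbo.ri:) (ˈpli:.li) (ˈre:r) (ˈsug).
Foot heads: 1, 3, 5, 6.
Primary stress on the rightmost head = syllable 6.
Secondary stress on 1, 3, 5: ˌbo.ri:.ˌpli:.li.ˌre:r.ˈsug.

primary 6, secondary 1, 3, 5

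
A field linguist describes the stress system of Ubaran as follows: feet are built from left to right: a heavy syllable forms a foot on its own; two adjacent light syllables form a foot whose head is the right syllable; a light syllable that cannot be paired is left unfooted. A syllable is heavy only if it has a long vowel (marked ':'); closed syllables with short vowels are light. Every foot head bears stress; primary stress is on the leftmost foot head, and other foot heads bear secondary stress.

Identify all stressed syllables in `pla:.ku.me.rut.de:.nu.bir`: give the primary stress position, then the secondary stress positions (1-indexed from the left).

Weights: 1 pla: H, 2 ku L, 3 me L, 4 rut L, 5 de: H, 6 nu L, 7 bir L.
Parse left to right (heavy = foot alone; LL = one foot; stranded L unfooted): (ˈpla:) (ku.ˈme) rut (ˈde:) (nu.ˈbir).
Foot heads: 1, 3, 5, 7.
Primary stress on the leftmost head = syllable 1.
Secondary stress on 3, 5, 7: ˈpla:.ku.ˌme.rut.ˌde:.nu.ˌbir.

primary 1, secondary 3, 5, 7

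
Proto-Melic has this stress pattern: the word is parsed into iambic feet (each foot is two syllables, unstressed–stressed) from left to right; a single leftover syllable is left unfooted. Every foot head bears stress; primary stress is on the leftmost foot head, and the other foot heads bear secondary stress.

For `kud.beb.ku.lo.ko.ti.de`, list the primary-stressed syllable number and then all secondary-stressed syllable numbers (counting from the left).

primary 2, secondary 4, 6

Parse left to right into iambic (σˈσ) feet: (kud.ˈbeb) (ku.ˈlo) (ko.ˈti) de. Syllable 7 is left unfooted.
Foot heads (stressed positions): 2, 4, 6.
End Rule Leftmost: primary stress on the leftmost head = syllable 2.
Secondary stress on 4, 6: kud.ˈbeb.ku.ˌlo.ko.ˌti.de.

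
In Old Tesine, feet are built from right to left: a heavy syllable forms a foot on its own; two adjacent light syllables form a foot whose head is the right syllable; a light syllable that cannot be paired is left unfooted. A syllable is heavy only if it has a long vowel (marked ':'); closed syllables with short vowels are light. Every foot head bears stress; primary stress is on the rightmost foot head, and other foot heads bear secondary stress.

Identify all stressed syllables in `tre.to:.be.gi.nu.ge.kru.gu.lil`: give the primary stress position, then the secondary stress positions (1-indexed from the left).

Weights: 1 tre L, 2 to: H, 3 be L, 4 gi L, 5 nu L, 6 ge L, 7 kru L, 8 gu L, 9 lil L.
Parse right to left (heavy = foot alone; LL = one foot; stranded L unfooted): tre (ˈto:) be (gi.ˈnu) (ge.ˈkru) (gu.ˈlil).
Foot heads: 2, 5, 7, 9.
Primary stress on the rightmost head = syllable 9.
Secondary stress on 2, 5, 7: tre.ˌto:.be.gi.ˌnu.ge.ˌkru.gu.ˈlil.

primary 9, secondary 2, 5, 7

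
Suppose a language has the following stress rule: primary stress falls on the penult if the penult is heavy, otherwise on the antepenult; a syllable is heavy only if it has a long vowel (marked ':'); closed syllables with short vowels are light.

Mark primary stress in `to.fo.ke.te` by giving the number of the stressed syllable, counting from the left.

Weights: 2 fo L, 3 ke L, 4 te L.
The penult (syllable 3, ke) is light, so stress falls on the antepenult (syllable 2, fo).
Primary stress: syllable 2 → to.ˈfo.ke.te.

2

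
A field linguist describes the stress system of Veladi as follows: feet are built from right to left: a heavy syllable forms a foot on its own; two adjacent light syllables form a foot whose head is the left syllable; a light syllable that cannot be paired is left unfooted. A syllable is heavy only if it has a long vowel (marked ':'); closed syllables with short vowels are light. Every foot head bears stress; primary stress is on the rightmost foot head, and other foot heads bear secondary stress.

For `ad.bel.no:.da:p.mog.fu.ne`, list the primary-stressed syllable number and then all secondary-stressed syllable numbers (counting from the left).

Weights: 1 ad L, 2 bel L, 3 no: H, 4 da:p H, 5 mog L, 6 fu L, 7 ne L.
Parse right to left (heavy = foot alone; LL = one foot; stranded L unfooted): (ˈad.bel) (ˈno:) (ˈda:p) mog (ˈfu.ne).
Foot heads: 1, 3, 4, 6.
Primary stress on the rightmost head = syllable 6.
Secondary stress on 1, 3, 4: ˌad.bel.ˌno:.ˌda:p.mog.ˈfu.ne.

primary 6, secondary 1, 3, 4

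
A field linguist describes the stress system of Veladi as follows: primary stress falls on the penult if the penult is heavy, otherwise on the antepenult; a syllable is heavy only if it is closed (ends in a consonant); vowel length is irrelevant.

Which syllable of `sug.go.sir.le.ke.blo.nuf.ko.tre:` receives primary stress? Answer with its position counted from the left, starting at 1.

Weights: 7 nuf H, 8 ko L, 9 tre: L.
The penult (syllable 8, ko) is light, so stress falls on the antepenult (syllable 7, nuf).
Primary stress: syllable 7 → sug.go.sir.le.ke.blo.ˈnuf.ko.tre:.

7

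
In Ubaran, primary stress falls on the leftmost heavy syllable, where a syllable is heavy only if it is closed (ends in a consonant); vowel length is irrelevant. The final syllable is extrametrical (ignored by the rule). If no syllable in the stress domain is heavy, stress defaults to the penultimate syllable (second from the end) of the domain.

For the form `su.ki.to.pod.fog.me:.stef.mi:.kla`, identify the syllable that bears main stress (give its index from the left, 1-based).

The final syllable (9, kla) is extrametrical; the stress domain is syllables 1–8.
Weights: 1 su L, 2 ki L, 3 to L, 4 pod H, 5 fog H, 6 me: L, 7 stef H, 8 mi: L.
Heavy syllables in the domain: 4, 5, 7. The leftmost is syllable 4 (pod).
Primary stress: syllable 4 → su.ki.to.ˈpod.fog.me:.stef.mi:.kla.

4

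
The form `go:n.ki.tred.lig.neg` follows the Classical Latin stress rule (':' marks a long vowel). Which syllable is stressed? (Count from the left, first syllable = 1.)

Classical Latin: stress the penult if heavy (long vowel or closed), else the antepenult.
Weights: 3 tred H, 4 lig H, 5 neg H.
The penult (syllable 4, lig) is heavy, so it takes stress.
Stress on syllable 4: go:n.ki.tred.ˈlig.neg.

4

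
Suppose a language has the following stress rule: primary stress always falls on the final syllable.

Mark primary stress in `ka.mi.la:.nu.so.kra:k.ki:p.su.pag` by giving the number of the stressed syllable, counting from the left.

9

The word has 9 syllables; the final syllable is syllable 9 (pag).
Primary stress: syllable 9 → ka.mi.la:.nu.so.kra:k.ki:p.su.ˈpag.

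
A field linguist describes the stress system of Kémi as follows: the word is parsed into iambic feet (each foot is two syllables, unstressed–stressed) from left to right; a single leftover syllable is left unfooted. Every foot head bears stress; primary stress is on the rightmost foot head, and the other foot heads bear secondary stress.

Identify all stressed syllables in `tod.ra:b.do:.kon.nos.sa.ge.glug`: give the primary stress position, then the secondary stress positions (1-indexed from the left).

Parse left to right into iambic (σˈσ) feet: (tod.ˈra:b) (do:.ˈkon) (nos.ˈsa) (ge.ˈglug).
Foot heads (stressed positions): 2, 4, 6, 8.
End Rule Rightmost: primary stress on the rightmost head = syllable 8.
Secondary stress on 2, 4, 6: tod.ˌra:b.do:.ˌkon.nos.ˌsa.ge.ˈglug.

primary 8, secondary 2, 4, 6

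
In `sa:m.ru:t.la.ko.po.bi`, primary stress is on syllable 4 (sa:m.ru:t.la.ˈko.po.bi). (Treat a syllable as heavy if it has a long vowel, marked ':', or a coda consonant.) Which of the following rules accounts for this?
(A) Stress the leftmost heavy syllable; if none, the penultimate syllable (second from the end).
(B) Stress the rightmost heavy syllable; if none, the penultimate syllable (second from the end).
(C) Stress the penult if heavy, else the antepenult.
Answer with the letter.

C

Rule A → syllable 1 (observed: 4).
Rule B → syllable 2 (observed: 4).
Rule C → syllable 4 ✓.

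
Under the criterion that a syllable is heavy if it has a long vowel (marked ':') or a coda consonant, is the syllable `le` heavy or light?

light

`le`: short vowel, open (no coda). Short vowel, open → light.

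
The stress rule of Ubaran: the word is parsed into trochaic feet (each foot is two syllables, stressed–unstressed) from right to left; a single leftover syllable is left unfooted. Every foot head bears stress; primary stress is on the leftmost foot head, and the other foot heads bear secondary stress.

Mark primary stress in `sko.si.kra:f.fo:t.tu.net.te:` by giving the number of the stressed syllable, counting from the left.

Parse right to left into trochaic (ˈσσ) feet: sko (ˈsi.kra:f) (ˈfo:t.tu) (ˈnet.te:). Syllable 1 is left unfooted.
Foot heads (stressed positions): 2, 4, 6.
End Rule Leftmost: primary stress on the leftmost head = syllable 2.
Primary stress: syllable 2 → sko.ˈsi.kra:f.fo:t.tu.net.te:.

2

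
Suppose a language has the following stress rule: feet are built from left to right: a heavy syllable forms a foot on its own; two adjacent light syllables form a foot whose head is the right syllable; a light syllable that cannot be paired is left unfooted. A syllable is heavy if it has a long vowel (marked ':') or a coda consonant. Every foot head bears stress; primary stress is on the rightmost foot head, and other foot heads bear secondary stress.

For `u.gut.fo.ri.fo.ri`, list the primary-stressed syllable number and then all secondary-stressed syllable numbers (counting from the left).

primary 6, secondary 2, 4

Weights: 1 u L, 2 gut H, 3 fo L, 4 ri L, 5 fo L, 6 ri L.
Parse left to right (heavy = foot alone; LL = one foot; stranded L unfooted): u (ˈgut) (fo.ˈri) (fo.ˈri).
Foot heads: 2, 4, 6.
Primary stress on the rightmost head = syllable 6.
Secondary stress on 2, 4: u.ˌgut.fo.ˌri.fo.ˈri.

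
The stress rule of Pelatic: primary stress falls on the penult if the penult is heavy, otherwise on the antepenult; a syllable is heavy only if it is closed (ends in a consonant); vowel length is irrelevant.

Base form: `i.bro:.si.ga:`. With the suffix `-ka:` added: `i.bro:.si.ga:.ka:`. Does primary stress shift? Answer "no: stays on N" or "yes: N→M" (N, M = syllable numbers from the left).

Base `i.bro:.si.ga:` (4 syllables):
  Weights: 2 bro: L, 3 si L, 4 ga: L.
  The penult (syllable 3, si) is light, so stress falls on the antepenult (syllable 2, bro:).
  → primary stress on syllable 2.
Suffixed `i.bro:.si.ga:.ka:` (5 syllables):
  Weights: 3 si L, 4 ga: L, 5 ka: L.
  The penult (syllable 4, ga:) is light, so stress falls on the antepenult (syllable 3, si).
  → primary stress on syllable 3.

yes: 2→3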